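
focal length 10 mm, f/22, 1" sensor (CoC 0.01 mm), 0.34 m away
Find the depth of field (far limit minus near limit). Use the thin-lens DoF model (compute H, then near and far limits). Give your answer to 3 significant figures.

1.04 m

Hyperfocal distance H = f²/(N·c) + f = 10²/(22 × 0.01) + 10 = 100/0.22 + 10 ≈ 464.5 mm ≈ 0.465 m.
Near limit Dn = s·(H − f)/(H + s − 2f) = 340 × (464.5 − 10) / (464.5 + 340 − 2 × 10) = 340 × 454.5 / 784.5 ≈ 197.0 mm.
Far limit Df = s·(H − f)/(H − s) = 340 × (464.5 − 10) / (464.5 − 340) = 340 × 454.5 / 124.5 ≈ 1240.9 mm.
Depth of field = Df − Dn = 1240.9 − 197.0 ≈ 1043.9 mm ≈ 1.04 m.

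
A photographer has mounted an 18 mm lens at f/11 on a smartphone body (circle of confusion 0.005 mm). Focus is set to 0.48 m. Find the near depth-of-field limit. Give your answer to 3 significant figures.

445 mm

Hyperfocal distance H = f²/(N·c) + f = 18²/(11 × 0.005) + 18 = 324/0.055 + 18 ≈ 5908.9 mm ≈ 5.909 m.
Near limit Dn = s·(H − f)/(H + s − 2f) = 480 × (5908.9 − 18) / (5908.9 + 480 − 2 × 18) = 480 × 5890.9 / 6352.9 ≈ 445.09 mm.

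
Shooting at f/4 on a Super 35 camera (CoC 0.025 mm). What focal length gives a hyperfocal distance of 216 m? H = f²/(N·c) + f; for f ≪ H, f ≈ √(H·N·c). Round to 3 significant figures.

From H = f²/(N·c) + f, with f ≪ H: f ≈ √(H·N·c) = √(216000 × 4 × 0.025) = √21600 ≈ 147.0 mm.
The +f correction barely moves this — solving exactly, f² + N·c·f − N·c·H = 0 ⇒ f = (−N·c + √((N·c)² + 4·N·c·H))/2 = (−0.1 + √86400)/2 ≈ 146.92 mm, so f ≈ 147 mm.

147 mm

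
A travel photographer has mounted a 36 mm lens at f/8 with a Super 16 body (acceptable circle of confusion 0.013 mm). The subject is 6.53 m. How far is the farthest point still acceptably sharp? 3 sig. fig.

13.6 m

Hyperfocal distance H = f²/(N·c) + f = 36²/(8 × 0.013) + 36 = 1296/0.104 + 36 ≈ 12497.5 mm ≈ 12.50 m.
Far limit Df = s·(H − f)/(H − s) = 6530 × (12497.5 − 36) / (12497.5 − 6530) = 6530 × 12461.5 / 5967.5 ≈ 13636 mm ≈ 13.6 m.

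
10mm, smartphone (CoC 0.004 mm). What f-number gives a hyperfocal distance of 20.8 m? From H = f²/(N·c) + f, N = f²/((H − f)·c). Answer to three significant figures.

Rearrange H = f²/(N·c) + f for N: N = f² / ((H − f)·c).
N = 10² / ((20800 − 10) × 0.004) = 100 / 83.16 ≈ 1.20.

f/1.20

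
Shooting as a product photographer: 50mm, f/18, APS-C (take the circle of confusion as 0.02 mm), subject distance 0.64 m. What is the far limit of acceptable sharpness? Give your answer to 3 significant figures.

0.699 m

Hyperfocal distance H = f²/(N·c) + f = 50²/(18 × 0.02) + 50 = 2500/0.36 + 50 ≈ 6994.4 mm ≈ 6.994 m.
Far limit Df = s·(H − f)/(H − s) = 640 × (6994.4 − 50) / (6994.4 − 640) = 640 × 6944.4 / 6354.4 ≈ 699.42 mm ≈ 0.699 m.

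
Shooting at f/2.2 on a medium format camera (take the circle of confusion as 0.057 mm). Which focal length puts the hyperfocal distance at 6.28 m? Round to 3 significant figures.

28.0 mm

From H = f²/(N·c) + f, with f ≪ H: f ≈ √(H·N·c) = √(6280 × 2.2 × 0.057) = √787.51 ≈ 28.06 mm.
Exact: f² + N·c·f − N·c·H = 0 ⇒ f = (−N·c + √((N·c)² + 4·N·c·H))/2 = (−0.1254 + √3150.1)/2 ≈ 28.000 mm ≈ 28.0 mm.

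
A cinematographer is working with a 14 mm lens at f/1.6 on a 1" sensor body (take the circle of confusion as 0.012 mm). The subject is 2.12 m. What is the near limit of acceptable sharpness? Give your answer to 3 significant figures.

Hyperfocal distance H = f²/(N·c) + f = 14²/(1.6 × 0.012) + 14 = 196/0.0192 + 14 ≈ 10222.3 mm ≈ 10.22 m.
Near limit Dn = s·(H − f)/(H + s − 2f) = 2120 × (10222.3 − 14) / (10222.3 + 2120 − 2 × 14) = 2120 × 10208.3 / 12314.3 ≈ 1757.4 mm ≈ 1.76 m.

1.76 m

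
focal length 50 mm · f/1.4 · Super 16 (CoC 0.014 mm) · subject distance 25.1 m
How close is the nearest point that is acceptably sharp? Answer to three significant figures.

21.0 m

Hyperfocal distance H = f²/(N·c) + f = 50²/(1.4 × 0.014) + 50 = 2500/0.0196 + 50 ≈ 127601.0 mm ≈ 127.6 m.
Near limit Dn = s·(H − f)/(H + s − 2f) = 25100 × (127601.0 − 50) / (127601.0 + 25100 − 2 × 50) = 25100 × 127551.0 / 152601.0 ≈ 20980 mm ≈ 21.0 m.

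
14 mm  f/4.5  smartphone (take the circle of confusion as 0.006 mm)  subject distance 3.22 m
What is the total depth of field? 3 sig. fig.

3.53 m

Hyperfocal distance H = f²/(N·c) + f = 14²/(4.5 × 0.006) + 14 = 196/0.027 + 14 ≈ 7273.3 mm ≈ 7.273 m.
Near limit Dn = s·(H − f)/(H + s − 2f) = 3220 × (7273.3 − 14) / (7273.3 + 3220 − 2 × 14) = 3220 × 7259.3 / 10465.3 ≈ 2233.6 mm.
Far limit Df = s·(H − f)/(H − s) = 3220 × (7273.3 − 14) / (7273.3 − 3220) = 3220 × 7259.3 / 4053.3 ≈ 5766.9 mm.
Depth of field = Df − Dn = 5766.9 − 2233.6 ≈ 3533.3 mm ≈ 3.53 m.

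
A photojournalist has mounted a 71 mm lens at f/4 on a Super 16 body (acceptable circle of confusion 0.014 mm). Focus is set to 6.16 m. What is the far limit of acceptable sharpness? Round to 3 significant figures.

Hyperfocal distance H = f²/(N·c) + f = 71²/(4 × 0.014) + 71 = 5041/0.056 + 71 ≈ 90088.9 mm ≈ 90.09 m.
Far limit Df = s·(H − f)/(H − s) = 6160 × (90088.9 − 71) / (90088.9 − 6160) = 6160 × 90017.9 / 83928.9 ≈ 6606.9 mm ≈ 6.61 m.

6.61 m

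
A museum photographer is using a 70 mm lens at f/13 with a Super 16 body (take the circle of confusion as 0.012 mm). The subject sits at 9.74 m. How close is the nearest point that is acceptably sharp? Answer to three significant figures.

7.45 m

Hyperfocal distance H = f²/(N·c) + f = 70²/(13 × 0.012) + 70 = 4900/0.156 + 70 ≈ 31480.3 mm ≈ 31.48 m.
Near limit Dn = s·(H − f)/(H + s − 2f) = 9740 × (31480.3 − 70) / (31480.3 + 9740 − 2 × 70) = 9740 × 31410.3 / 41080.3 ≈ 7447.3 mm ≈ 7.45 m.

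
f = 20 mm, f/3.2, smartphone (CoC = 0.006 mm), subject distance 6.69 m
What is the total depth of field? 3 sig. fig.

Hyperfocal distance H = f²/(N·c) + f = 20²/(3.2 × 0.006) + 20 = 400/0.0192 + 20 ≈ 20853.3 mm ≈ 20.85 m.
Near limit Dn = s·(H − f)/(H + s − 2f) = 6690 × (20853.3 − 20) / (20853.3 + 6690 − 2 × 20) = 6690 × 20833.3 / 27503.3 ≈ 5067.6 mm.
Far limit Df = s·(H − f)/(H − s) = 6690 × (20853.3 − 20) / (20853.3 − 6690) = 6690 × 20833.3 / 14163.3 ≈ 9840.6 mm.
Depth of field = Df − Dn = 9840.6 − 5067.6 ≈ 4773.0 mm ≈ 4.77 m.

4.77 m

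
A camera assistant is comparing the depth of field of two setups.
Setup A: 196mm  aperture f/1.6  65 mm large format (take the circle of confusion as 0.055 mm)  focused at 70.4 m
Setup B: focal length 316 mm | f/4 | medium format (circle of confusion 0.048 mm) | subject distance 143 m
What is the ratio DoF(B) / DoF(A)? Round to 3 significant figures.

Setup A: H = 196²/(1.6×0.055) + 196 ≈ 436741.5 mm; DoF = Df − Dn = 83891 − 60647 ≈ 23244 mm.
Setup B: H = 316²/(4×0.048) + 316 ≈ 520399.3 mm; DoF = Df − Dn = 197064 − 112214 ≈ 84850 mm.
Ratio = 84850 / 23244 ≈ 3.65.

3.65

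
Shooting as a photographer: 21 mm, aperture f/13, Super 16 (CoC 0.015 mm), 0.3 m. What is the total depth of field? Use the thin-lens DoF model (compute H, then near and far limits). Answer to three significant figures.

Hyperfocal distance H = f²/(N·c) + f = 21²/(13 × 0.015) + 21 = 441/0.195 + 21 ≈ 2282.5 mm ≈ 2.283 m.
Near limit Dn = s·(H − f)/(H + s − 2f) = 300 × (2282.5 − 21) / (2282.5 + 300 − 2 × 21) = 300 × 2261.5 / 2540.5 ≈ 267.054 mm.
Far limit Df = s·(H − f)/(H − s) = 300 × (2282.5 − 21) / (2282.5 − 300) = 300 × 2261.5 / 1982.5 ≈ 342.219 mm.
Depth of field = Df − Dn = 342.219 − 267.054 ≈ 75.165 mm.

75.2 mm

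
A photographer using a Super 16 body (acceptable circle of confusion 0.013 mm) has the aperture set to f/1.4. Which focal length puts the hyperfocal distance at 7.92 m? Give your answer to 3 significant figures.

12.0 mm

From H = f²/(N·c) + f, with f ≪ H: f ≈ √(H·N·c) = √(7920 × 1.4 × 0.013) = √144.14 ≈ 12.01 mm.
The +f correction barely moves this — solving exactly, f² + N·c·f − N·c·H = 0 ⇒ f = (−N·c + √((N·c)² + 4·N·c·H))/2 = (−0.0182 + √576.58)/2 ≈ 11.997 mm, so f ≈ 12.0 mm.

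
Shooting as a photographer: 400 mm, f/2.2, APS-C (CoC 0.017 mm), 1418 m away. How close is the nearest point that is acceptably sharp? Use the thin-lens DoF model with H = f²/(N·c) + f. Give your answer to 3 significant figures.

1070 m

Hyperfocal distance H = f²/(N·c) + f = 400²/(2.2 × 0.017) + 400 = 160000/0.0374 + 400 ≈ 4278474.9 mm ≈ 4278 m.
Near limit Dn = s·(H − f)/(H + s − 2f) = 1418000 × (4278474.9 − 400) / (4278474.9 + 1418000 − 2 × 400) = 1418000 × 4278074.9 / 5695674.9 ≈ 1065073 mm ≈ 1070 m.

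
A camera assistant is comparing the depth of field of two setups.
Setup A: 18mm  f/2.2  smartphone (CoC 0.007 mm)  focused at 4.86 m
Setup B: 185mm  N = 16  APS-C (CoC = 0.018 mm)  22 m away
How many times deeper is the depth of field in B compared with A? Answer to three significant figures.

3.54

Setup A: H = 18²/(2.2×0.007) + 18 ≈ 21057.0 mm; DoF = Df − Dn = 6312.9 − 3950.8 ≈ 2362.1 mm.
Setup B: H = 185²/(16×0.018) + 185 ≈ 119021.8 mm; DoF = Df − Dn = 26946.6 − 18587.8 ≈ 8358.8 mm.
Ratio = 8358.8 / 2362.1 ≈ 3.54.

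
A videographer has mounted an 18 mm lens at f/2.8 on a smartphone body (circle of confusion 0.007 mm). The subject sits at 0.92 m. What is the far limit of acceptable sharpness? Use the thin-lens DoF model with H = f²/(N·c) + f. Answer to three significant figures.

Hyperfocal distance H = f²/(N·c) + f = 18²/(2.8 × 0.007) + 18 = 324/0.0196 + 18 ≈ 16548.6 mm ≈ 16.55 m.
Far limit Df = s·(H − f)/(H − s) = 920 × (16548.6 − 18) / (16548.6 − 920) = 920 × 16530.6 / 15628.6 ≈ 973.10 mm ≈ 0.973 m.

0.973 m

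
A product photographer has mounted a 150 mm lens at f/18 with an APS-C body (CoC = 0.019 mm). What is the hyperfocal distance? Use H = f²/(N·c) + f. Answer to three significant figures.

Hyperfocal distance H = f²/(N·c) + f = 150²/(18 × 0.019) + 150 = 22500/0.342 + 150 ≈ 65939.5 mm ≈ 65.9 m.

65.9 m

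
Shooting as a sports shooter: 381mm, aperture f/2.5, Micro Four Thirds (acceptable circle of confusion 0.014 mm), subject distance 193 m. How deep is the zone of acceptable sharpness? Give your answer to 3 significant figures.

Hyperfocal distance H = f²/(N·c) + f = 381²/(2.5 × 0.014) + 381 = 145161/0.035 + 381 ≈ 4147838.1 mm ≈ 4148 m.
Near limit Dn = s·(H − f)/(H + s − 2f) = 193000 × (4147838.1 − 381) / (4147838.1 + 193000 − 2 × 381) = 193000 × 4147457.1 / 4340076.1 ≈ 184434 mm.
Far limit Df = s·(H − f)/(H − s) = 193000 × (4147838.1 − 381) / (4147838.1 − 193000) = 193000 × 4147457.1 / 3954838.1 ≈ 202400 mm.
Depth of field = Df − Dn = 202400 − 184434 ≈ 17966 mm ≈ 18.0 m.

18.0 m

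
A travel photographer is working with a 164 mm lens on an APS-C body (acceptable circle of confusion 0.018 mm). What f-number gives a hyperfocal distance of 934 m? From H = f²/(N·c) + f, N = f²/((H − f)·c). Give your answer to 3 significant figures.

Rearrange H = f²/(N·c) + f for N: N = f² / ((H − f)·c).
N = 164² / ((934000 − 164) × 0.018) = 26896 / 16809 ≈ 1.60.

f/1.60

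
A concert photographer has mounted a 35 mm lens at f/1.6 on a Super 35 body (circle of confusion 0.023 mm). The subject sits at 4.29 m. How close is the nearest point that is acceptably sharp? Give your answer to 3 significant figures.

3.80 m

Hyperfocal distance H = f²/(N·c) + f = 35²/(1.6 × 0.023) + 35 = 1225/0.0368 + 35 ≈ 33323.0 mm ≈ 33.32 m.
Near limit Dn = s·(H − f)/(H + s − 2f) = 4290 × (33323.0 − 35) / (33323.0 + 4290 − 2 × 35) = 4290 × 33288.0 / 37543.0 ≈ 3803.8 mm ≈ 3.80 m.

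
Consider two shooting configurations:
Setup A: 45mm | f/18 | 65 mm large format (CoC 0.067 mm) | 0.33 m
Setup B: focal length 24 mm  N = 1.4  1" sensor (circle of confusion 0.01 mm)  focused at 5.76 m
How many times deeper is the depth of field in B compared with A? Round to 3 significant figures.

Setup A: H = 45²/(18×0.067) + 45 ≈ 1724.1 mm; DoF = Df − Dn = 397.46 − 282.12 ≈ 115.34 mm.
Setup B: H = 24²/(1.4×0.01) + 24 ≈ 41166.9 mm; DoF = Df − Dn = 6693.1 − 5055.2 ≈ 1637.9 mm.
Ratio = 1637.9 / 115.34 ≈ 14.2.

14.2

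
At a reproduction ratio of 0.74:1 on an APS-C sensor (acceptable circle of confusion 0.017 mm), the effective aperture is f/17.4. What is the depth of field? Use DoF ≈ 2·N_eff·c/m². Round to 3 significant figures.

1.08 mm

At magnification m, DoF ≈ 2·N_eff·c/m² = 2 × 17.4 × 0.017 / 0.74² = 0.5916 / 0.5476 ≈ 1.08 mm.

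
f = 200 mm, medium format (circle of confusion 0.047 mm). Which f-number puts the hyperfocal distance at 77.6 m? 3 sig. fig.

f/11

Rearrange H = f²/(N·c) + f for N: N = f² / ((H − f)·c).
N = 200² / ((77600 − 200) × 0.047) = 40000 / 3638 ≈ 11.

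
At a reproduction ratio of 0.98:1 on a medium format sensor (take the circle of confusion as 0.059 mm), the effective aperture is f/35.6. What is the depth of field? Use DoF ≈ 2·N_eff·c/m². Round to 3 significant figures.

At magnification m, DoF ≈ 2·N_eff·c/m² = 2 × 35.6 × 0.059 / 0.98² = 4.201 / 0.9604 ≈ 4.37 mm.

4.37 mm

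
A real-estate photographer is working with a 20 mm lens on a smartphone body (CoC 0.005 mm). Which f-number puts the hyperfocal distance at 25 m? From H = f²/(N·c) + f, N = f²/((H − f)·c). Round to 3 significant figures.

Rearrange H = f²/(N·c) + f for N: N = f² / ((H − f)·c).
N = 20² / ((25000 − 20) × 0.005) = 400 / 124.9 ≈ 3.20.

f/3.20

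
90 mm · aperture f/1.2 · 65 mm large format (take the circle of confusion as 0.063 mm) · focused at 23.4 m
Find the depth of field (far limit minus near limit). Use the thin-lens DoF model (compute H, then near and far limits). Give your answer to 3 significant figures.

Hyperfocal distance H = f²/(N·c) + f = 90²/(1.2 × 0.063) + 90 = 8100/0.0756 + 90 ≈ 107232.9 mm ≈ 107.2 m.
Near limit Dn = s·(H − f)/(H + s − 2f) = 23400 × (107232.9 − 90) / (107232.9 + 23400 − 2 × 90) = 23400 × 107142.9 / 130452.9 ≈ 19219 mm.
Far limit Df = s·(H − f)/(H − s) = 23400 × (107232.9 − 90) / (107232.9 − 23400) = 23400 × 107142.9 / 83832.9 ≈ 29906 mm.
Depth of field = Df − Dn = 29906 − 19219 ≈ 10687 mm ≈ 10.7 m.

10.7 m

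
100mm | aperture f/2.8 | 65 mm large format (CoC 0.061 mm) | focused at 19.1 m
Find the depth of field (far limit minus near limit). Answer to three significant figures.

Hyperfocal distance H = f²/(N·c) + f = 100²/(2.8 × 0.061) + 100 = 10000/0.1708 + 100 ≈ 58648.0 mm ≈ 58.65 m.
Near limit Dn = s·(H − f)/(H + s − 2f) = 19100 × (58648.0 − 100) / (58648.0 + 19100 − 2 × 100) = 19100 × 58548.0 / 77548.0 ≈ 14420 mm.
Far limit Df = s·(H − f)/(H − s) = 19100 × (58648.0 − 100) / (58648.0 − 19100) = 19100 × 58548.0 / 39548.0 ≈ 28276 mm.
Depth of field = Df − Dn = 28276 − 14420 ≈ 13856 mm ≈ 13.9 m.

13.9 m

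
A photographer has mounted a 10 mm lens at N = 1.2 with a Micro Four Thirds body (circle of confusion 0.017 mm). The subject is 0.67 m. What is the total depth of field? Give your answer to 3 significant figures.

Hyperfocal distance H = f²/(N·c) + f = 10²/(1.2 × 0.017) + 10 = 100/0.0204 + 10 ≈ 4912.0 mm ≈ 4.912 m.
Near limit Dn = s·(H − f)/(H + s − 2f) = 670 × (4912.0 − 10) / (4912.0 + 670 − 2 × 10) = 670 × 4902.0 / 5562.0 ≈ 590.50 mm.
Far limit Df = s·(H − f)/(H − s) = 670 × (4912.0 − 10) / (4912.0 − 670) = 670 × 4902.0 / 4242.0 ≈ 774.24 mm.
Depth of field = Df − Dn = 774.24 − 590.50 ≈ 183.74 mm.

184 mm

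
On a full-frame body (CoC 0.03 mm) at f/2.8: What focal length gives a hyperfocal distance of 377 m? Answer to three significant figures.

From H = f²/(N·c) + f, with f ≪ H: f ≈ √(H·N·c) = √(377000 × 2.8 × 0.03) = √31668 ≈ 178.0 mm.
The +f correction barely moves this — solving exactly, f² + N·c·f − N·c·H = 0 ⇒ f = (−N·c + √((N·c)² + 4·N·c·H))/2 = (−0.084 + √126672)/2 ≈ 177.91 mm, so f ≈ 178 mm.

178 mm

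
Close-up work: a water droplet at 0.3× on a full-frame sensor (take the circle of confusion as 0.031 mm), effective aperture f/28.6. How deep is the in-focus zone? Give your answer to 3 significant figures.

At magnification m, DoF ≈ 2·N_eff·c/m² = 2 × 28.6 × 0.031 / 0.3² = 1.773 / 0.09 ≈ 19.7 mm.

19.7 mm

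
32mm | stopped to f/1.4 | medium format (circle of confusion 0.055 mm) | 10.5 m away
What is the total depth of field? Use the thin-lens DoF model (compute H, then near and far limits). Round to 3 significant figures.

Hyperfocal distance H = f²/(N·c) + f = 32²/(1.4 × 0.055) + 32 = 1024/0.077 + 32 ≈ 13330.7 mm ≈ 13.33 m.
Near limit Dn = s·(H − f)/(H + s − 2f) = 10500 × (13330.7 − 32) / (13330.7 + 10500 − 2 × 32) = 10500 × 13298.7 / 23766.7 ≈ 5875 mm.
Far limit Df = s·(H − f)/(H − s) = 10500 × (13330.7 − 32) / (13330.7 − 10500) = 10500 × 13298.7 / 2830.7 ≈ 49329 mm.
Depth of field = Df − Dn = 49329 − 5875 ≈ 43454 mm ≈ 43.5 m.

43.5 m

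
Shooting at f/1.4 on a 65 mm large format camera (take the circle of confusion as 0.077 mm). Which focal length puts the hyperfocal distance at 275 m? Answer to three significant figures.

From H = f²/(N·c) + f, with f ≪ H: f ≈ √(H·N·c) = √(275000 × 1.4 × 0.077) = √29645 ≈ 172.2 mm.
The +f correction barely moves this — solving exactly, f² + N·c·f − N·c·H = 0 ⇒ f = (−N·c + √((N·c)² + 4·N·c·H))/2 = (−0.1078 + √118580)/2 ≈ 172.12 mm, so f ≈ 172 mm.

172 mm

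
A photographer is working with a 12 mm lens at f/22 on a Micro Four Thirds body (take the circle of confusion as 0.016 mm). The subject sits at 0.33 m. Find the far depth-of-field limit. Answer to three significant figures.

Hyperfocal distance H = f²/(N·c) + f = 12²/(22 × 0.016) + 12 = 144/0.352 + 12 ≈ 421.1 mm ≈ 0.421 m.
Far limit Df = s·(H − f)/(H − s) = 330 × (421.1 − 12) / (421.1 − 330) = 330 × 409.1 / 91.1 ≈ 1482.0 mm ≈ 1.48 m.

1.48 m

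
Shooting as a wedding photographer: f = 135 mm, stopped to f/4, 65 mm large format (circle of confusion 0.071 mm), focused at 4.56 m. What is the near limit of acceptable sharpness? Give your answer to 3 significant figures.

4.27 m

Hyperfocal distance H = f²/(N·c) + f = 135²/(4 × 0.071) + 135 = 18225/0.284 + 135 ≈ 64307.5 mm ≈ 64.31 m.
Near limit Dn = s·(H − f)/(H + s − 2f) = 4560 × (64307.5 − 135) / (64307.5 + 4560 − 2 × 135) = 4560 × 64172.5 / 68597.5 ≈ 4265.8 mm ≈ 4.27 m.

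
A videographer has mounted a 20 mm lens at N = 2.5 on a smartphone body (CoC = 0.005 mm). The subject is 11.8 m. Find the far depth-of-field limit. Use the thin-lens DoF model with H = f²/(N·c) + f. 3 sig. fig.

Hyperfocal distance H = f²/(N·c) + f = 20²/(2.5 × 0.005) + 20 = 400/0.0125 + 20 ≈ 32020.0 mm ≈ 32.02 m.
Far limit Df = s·(H − f)/(H − s) = 11800 × (32020.0 − 20) / (32020.0 − 11800) = 11800 × 32000.0 / 20220.0 ≈ 18675 mm ≈ 18.7 m.

18.7 m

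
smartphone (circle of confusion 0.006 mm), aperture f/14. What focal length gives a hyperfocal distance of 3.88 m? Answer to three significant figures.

18.0 mm

From H = f²/(N·c) + f, with f ≪ H: f ≈ √(H·N·c) = √(3880 × 14 × 0.006) = √325.92 ≈ 18.05 mm.
Exact: f² + N·c·f − N·c·H = 0 ⇒ f = (−N·c + √((N·c)² + 4·N·c·H))/2 = (−0.084 + √1303.7)/2 ≈ 18.011 mm ≈ 18.0 mm.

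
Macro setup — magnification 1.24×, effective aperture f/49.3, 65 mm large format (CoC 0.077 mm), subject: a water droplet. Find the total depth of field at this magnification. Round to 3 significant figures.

At magnification m, DoF ≈ 2·N_eff·c/m² = 2 × 49.3 × 0.077 / 1.24² = 7.592 / 1.538 ≈ 4.94 mm.

4.94 mm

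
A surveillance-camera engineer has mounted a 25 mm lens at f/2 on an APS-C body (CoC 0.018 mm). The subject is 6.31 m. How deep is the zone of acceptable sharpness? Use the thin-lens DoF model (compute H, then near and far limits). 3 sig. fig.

Hyperfocal distance H = f²/(N·c) + f = 25²/(2 × 0.018) + 25 = 625/0.036 + 25 ≈ 17386.1 mm ≈ 17.39 m.
Near limit Dn = s·(H − f)/(H + s − 2f) = 6310 × (17386.1 − 25) / (17386.1 + 6310 − 2 × 25) = 6310 × 17361.1 / 23646.1 ≈ 4632.8 mm.
Far limit Df = s·(H − f)/(H − s) = 6310 × (17386.1 − 25) / (17386.1 − 6310) = 6310 × 17361.1 / 11076.1 ≈ 9890.5 mm.
Depth of field = Df − Dn = 9890.5 − 4632.8 ≈ 5257.7 mm ≈ 5.26 m.

5.26 m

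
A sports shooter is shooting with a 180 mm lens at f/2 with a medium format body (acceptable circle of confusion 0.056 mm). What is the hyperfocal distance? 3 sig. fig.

289 m

Hyperfocal distance H = f²/(N·c) + f = 180²/(2 × 0.056) + 180 = 32400/0.112 + 180 ≈ 289465.7 mm ≈ 289 m.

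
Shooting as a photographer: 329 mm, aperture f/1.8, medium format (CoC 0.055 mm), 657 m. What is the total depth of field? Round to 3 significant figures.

1230 m

Hyperfocal distance H = f²/(N·c) + f = 329²/(1.8 × 0.055) + 329 = 108241/0.099 + 329 ≈ 1093672.4 mm ≈ 1094 m.
Near limit Dn = s·(H − f)/(H + s − 2f) = 657000 × (1093672.4 − 329) / (1093672.4 + 657000 − 2 × 329) = 657000 × 1093343.4 / 1750014.4 ≈ 410469 mm.
Far limit Df = s·(H − f)/(H − s) = 657000 × (1093672.4 − 329) / (1093672.4 − 657000) = 657000 × 1093343.4 / 436672.4 ≈ 1645001 mm.
Depth of field = Df − Dn = 1645001 − 410469 ≈ 1234532 mm ≈ 1230 m.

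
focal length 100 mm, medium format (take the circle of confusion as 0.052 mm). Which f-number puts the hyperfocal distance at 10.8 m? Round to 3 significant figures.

f/18

Rearrange H = f²/(N·c) + f for N: N = f² / ((H − f)·c).
N = 100² / ((10800 − 100) × 0.052) = 10000 / 556.4 ≈ 18.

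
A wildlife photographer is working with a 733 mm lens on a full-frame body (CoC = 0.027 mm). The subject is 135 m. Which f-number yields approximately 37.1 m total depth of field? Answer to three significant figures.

Write h = H − f = f²/(N·c). The thin-lens limits are Dn = s·h/(h + (s−f)) and Df = s·h/(h − (s−f)), so DoF = Df − Dn = 2·s·(s−f)·h / (h² − (s−f)²).
That is a quadratic in h: DoF·h² − 2·s·(s−f)·h − DoF·(s−f)² = 0 ⇒ h = (s−f)·(s + √(s² + DoF²)) / DoF = 134267 × (135000 + √(135000² + 37100²)) / 37100 = 134267 × (135000 + 140005) / 37100 ≈ 995259 mm.
Then N = f²/(c·h) = 733² / (0.027 × 995259) = 537289 / 26872 ≈ 20.

f/20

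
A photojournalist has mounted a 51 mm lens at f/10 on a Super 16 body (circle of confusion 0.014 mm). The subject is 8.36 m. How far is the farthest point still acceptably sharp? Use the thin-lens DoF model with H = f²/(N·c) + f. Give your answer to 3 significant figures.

Hyperfocal distance H = f²/(N·c) + f = 51²/(10 × 0.014) + 51 = 2601/0.14 + 51 ≈ 18629.6 mm ≈ 18.63 m.
Far limit Df = s·(H − f)/(H − s) = 8360 × (18629.6 − 51) / (18629.6 − 8360) = 8360 × 18578.6 / 10269.6 ≈ 15124 mm ≈ 15.1 m.

15.1 m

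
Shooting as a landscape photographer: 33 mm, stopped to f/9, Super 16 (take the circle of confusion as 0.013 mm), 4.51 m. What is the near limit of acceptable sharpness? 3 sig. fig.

3.05 m

Hyperfocal distance H = f²/(N·c) + f = 33²/(9 × 0.013) + 33 = 1089/0.117 + 33 ≈ 9340.7 mm ≈ 9.341 m.
Near limit Dn = s·(H − f)/(H + s − 2f) = 4510 × (9340.7 − 33) / (9340.7 + 4510 − 2 × 33) = 4510 × 9307.7 / 13784.7 ≈ 3045.2 mm ≈ 3.05 m.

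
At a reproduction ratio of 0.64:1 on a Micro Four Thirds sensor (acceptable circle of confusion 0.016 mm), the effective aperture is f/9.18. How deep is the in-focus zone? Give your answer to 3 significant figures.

0.717 mm

At magnification m, DoF ≈ 2·N_eff·c/m² = 2 × 9.18 × 0.016 / 0.64² = 0.2938 / 0.4096 ≈ 0.717 mm.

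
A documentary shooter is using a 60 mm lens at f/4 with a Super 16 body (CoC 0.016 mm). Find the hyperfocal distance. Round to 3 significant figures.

56.3 m

Hyperfocal distance H = f²/(N·c) + f = 60²/(4 × 0.016) + 60 = 3600/0.064 + 60 ≈ 56310.0 mm ≈ 56.3 m.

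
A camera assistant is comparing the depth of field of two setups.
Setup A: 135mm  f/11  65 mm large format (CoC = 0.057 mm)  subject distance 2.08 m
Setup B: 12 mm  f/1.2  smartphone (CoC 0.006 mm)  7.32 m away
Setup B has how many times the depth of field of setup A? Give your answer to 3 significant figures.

22.1

Setup A: H = 135²/(11×0.057) + 135 ≈ 29202.0 mm; DoF = Df − Dn = 2229.16 − 1949.55 ≈ 279.61 mm.
Setup B: H = 12²/(1.2×0.006) + 12 ≈ 20012.0 mm; DoF = Df − Dn = 11534.8 − 5361.1 ≈ 6173.7 mm.
Ratio = 6173.7 / 279.61 ≈ 22.1.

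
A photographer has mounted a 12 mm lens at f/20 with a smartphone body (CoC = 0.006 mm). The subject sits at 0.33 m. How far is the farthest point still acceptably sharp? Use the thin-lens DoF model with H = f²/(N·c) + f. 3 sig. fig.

Hyperfocal distance H = f²/(N·c) + f = 12²/(20 × 0.006) + 12 = 144/0.12 + 12 ≈ 1212.0 mm ≈ 1.212 m.
Far limit Df = s·(H − f)/(H − s) = 330 × (1212.0 − 12) / (1212.0 − 330) = 330 × 1200.0 / 882.0 ≈ 448.98 mm.

449 mm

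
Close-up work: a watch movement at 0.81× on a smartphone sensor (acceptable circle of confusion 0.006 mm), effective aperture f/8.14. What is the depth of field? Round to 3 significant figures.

At magnification m, DoF ≈ 2·N_eff·c/m² = 2 × 8.14 × 0.006 / 0.81² = 0.09768 / 0.6561 ≈ 0.149 mm.

0.149 mm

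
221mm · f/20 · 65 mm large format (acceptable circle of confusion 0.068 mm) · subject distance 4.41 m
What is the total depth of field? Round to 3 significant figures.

Hyperfocal distance H = f²/(N·c) + f = 221²/(20 × 0.068) + 221 = 48841/1.36 + 221 ≈ 36133.5 mm ≈ 36.13 m.
Near limit Dn = s·(H − f)/(H + s − 2f) = 4410 × (36133.5 − 221) / (36133.5 + 4410 − 2 × 221) = 4410 × 35912.5 / 40101.5 ≈ 3949.3 mm.
Far limit Df = s·(H − f)/(H − s) = 4410 × (36133.5 − 221) / (36133.5 − 4410) = 4410 × 35912.5 / 31723.5 ≈ 4992.3 mm.
Depth of field = Df − Dn = 4992.3 − 3949.3 ≈ 1043.0 mm ≈ 1.04 m.

1.04 m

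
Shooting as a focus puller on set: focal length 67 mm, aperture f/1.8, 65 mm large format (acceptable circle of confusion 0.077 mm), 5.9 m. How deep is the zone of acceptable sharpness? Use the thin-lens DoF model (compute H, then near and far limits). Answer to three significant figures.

2.20 m

Hyperfocal distance H = f²/(N·c) + f = 67²/(1.8 × 0.077) + 67 = 4489/0.1386 + 67 ≈ 32455.2 mm ≈ 32.46 m.
Near limit Dn = s·(H − f)/(H + s − 2f) = 5900 × (32455.2 − 67) / (32455.2 + 5900 − 2 × 67) = 5900 × 32388.2 / 38221.2 ≈ 4999.6 mm.
Far limit Df = s·(H − f)/(H − s) = 5900 × (32455.2 − 67) / (32455.2 − 5900) = 5900 × 32388.2 / 26555.2 ≈ 7196.0 mm.
Depth of field = Df − Dn = 7196.0 − 4999.6 ≈ 2196.4 mm ≈ 2.20 m.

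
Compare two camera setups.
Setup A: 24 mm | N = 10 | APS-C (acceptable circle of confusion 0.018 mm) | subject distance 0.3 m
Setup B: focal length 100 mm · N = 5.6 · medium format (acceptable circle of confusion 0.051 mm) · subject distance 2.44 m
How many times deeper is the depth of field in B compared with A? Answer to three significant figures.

6.28

Setup A: H = 24²/(10×0.018) + 24 ≈ 3224.0 mm; DoF = Df − Dn = 328.317 − 276.180 ≈ 52.137 mm.
Setup B: H = 100²/(5.6×0.051) + 100 ≈ 35114.0 mm; DoF = Df − Dn = 2614.74 − 2287.15 ≈ 327.59 mm.
Ratio = 327.59 / 52.137 ≈ 6.28.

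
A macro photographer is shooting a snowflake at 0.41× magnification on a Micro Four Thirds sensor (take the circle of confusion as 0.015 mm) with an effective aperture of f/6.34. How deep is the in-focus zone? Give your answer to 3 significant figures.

1.13 mm

At magnification m, DoF ≈ 2·N_eff·c/m² = 2 × 6.34 × 0.015 / 0.41² = 0.1902 / 0.1681 ≈ 1.13 mm.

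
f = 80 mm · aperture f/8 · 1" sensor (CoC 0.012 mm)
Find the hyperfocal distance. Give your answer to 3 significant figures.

66.7 m

Hyperfocal distance H = f²/(N·c) + f = 80²/(8 × 0.012) + 80 = 6400/0.096 + 80 ≈ 66746.7 mm ≈ 66.7 m.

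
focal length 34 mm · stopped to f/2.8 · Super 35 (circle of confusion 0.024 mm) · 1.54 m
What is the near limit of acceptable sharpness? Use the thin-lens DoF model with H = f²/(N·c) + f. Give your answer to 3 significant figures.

1.42 m

Hyperfocal distance H = f²/(N·c) + f = 34²/(2.8 × 0.024) + 34 = 1156/0.0672 + 34 ≈ 17236.4 mm ≈ 17.24 m.
Near limit Dn = s·(H − f)/(H + s − 2f) = 1540 × (17236.4 − 34) / (17236.4 + 1540 − 2 × 34) = 1540 × 17202.4 / 18708.4 ≈ 1416.0 mm ≈ 1.42 m.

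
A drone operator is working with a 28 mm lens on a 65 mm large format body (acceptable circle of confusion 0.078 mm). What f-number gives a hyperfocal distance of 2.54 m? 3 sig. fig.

Rearrange H = f²/(N·c) + f for N: N = f² / ((H − f)·c).
N = 28² / ((2540 − 28) × 0.078) = 784 / 195.9 ≈ 4.

f/4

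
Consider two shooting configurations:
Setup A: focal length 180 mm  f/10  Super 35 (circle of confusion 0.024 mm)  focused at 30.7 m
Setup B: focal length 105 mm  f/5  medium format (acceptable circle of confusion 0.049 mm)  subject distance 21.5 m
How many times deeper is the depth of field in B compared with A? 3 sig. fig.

Setup A: H = 180²/(10×0.024) + 180 ≈ 135180.0 mm; DoF = Df − Dn = 39668 − 25039 ≈ 14629 mm.
Setup B: H = 105²/(5×0.049) + 105 ≈ 45105.0 mm; DoF = Df − Dn = 40987 − 14572 ≈ 26415 mm.
Ratio = 26415 / 14629 ≈ 1.81.

1.81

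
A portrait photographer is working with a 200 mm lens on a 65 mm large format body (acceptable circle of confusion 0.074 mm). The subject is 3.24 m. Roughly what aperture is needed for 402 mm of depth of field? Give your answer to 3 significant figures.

Write h = H − f = f²/(N·c). The thin-lens limits are Dn = s·h/(h + (s−f)) and Df = s·h/(h − (s−f)), so DoF = Df − Dn = 2·s·(s−f)·h / (h² − (s−f)²).
That is a quadratic in h: DoF·h² − 2·s·(s−f)·h − DoF·(s−f)² = 0 ⇒ h = (s−f)·(s + √(s² + DoF²)) / DoF = 3040 × (3240 + √(3240² + 402²)) / 402 = 3040 × (3240 + 3264.84) / 402 ≈ 49191 mm.
Then N = f²/(c·h) = 200² / (0.074 × 49191) = 40000 / 3640.1 ≈ 11.

f/11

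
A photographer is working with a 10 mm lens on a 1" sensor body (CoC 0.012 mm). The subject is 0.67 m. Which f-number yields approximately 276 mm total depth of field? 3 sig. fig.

Write h = H − f = f²/(N·c). The thin-lens limits are Dn = s·h/(h + (s−f)) and Df = s·h/(h − (s−f)), so DoF = Df − Dn = 2·s·(s−f)·h / (h² − (s−f)²).
That is a quadratic in h: DoF·h² − 2·s·(s−f)·h − DoF·(s−f)² = 0 ⇒ h = (s−f)·(s + √(s² + DoF²)) / DoF = 660 × (670 + √(670² + 276²)) / 276 = 660 × (670 + 724.621) / 276 ≈ 3335.0 mm.
Then N = f²/(c·h) = 10² / (0.012 × 3335.0) = 100 / 40.020 ≈ 2.50.

f/2.50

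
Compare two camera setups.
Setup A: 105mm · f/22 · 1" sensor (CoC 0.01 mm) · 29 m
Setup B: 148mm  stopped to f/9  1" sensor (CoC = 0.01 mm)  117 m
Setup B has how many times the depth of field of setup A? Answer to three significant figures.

2.91

Setup A: H = 105²/(22×0.01) + 105 ≈ 50218.6 mm; DoF = Df − Dn = 68491 − 18394 ≈ 50097 mm.
Setup B: H = 148²/(9×0.01) + 148 ≈ 243525.8 mm; DoF = Df − Dn = 225055 − 79047 ≈ 146008 mm.
Ratio = 146008 / 50097 ≈ 2.91.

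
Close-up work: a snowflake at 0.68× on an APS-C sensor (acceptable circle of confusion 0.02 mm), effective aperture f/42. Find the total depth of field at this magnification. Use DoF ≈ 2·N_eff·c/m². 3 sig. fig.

3.63 mm

At magnification m, DoF ≈ 2·N_eff·c/m² = 2 × 42 × 0.02 / 0.68² = 1.68 / 0.4624 ≈ 3.63 mm.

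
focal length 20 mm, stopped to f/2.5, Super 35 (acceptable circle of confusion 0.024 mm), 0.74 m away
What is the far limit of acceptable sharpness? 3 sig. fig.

Hyperfocal distance H = f²/(N·c) + f = 20²/(2.5 × 0.024) + 20 = 400/0.06 + 20 ≈ 6686.7 mm ≈ 6.687 m.
Far limit Df = s·(H − f)/(H − s) = 740 × (6686.7 − 20) / (6686.7 − 740) = 740 × 6666.7 / 5946.7 ≈ 829.60 mm ≈ 0.830 m.

0.830 m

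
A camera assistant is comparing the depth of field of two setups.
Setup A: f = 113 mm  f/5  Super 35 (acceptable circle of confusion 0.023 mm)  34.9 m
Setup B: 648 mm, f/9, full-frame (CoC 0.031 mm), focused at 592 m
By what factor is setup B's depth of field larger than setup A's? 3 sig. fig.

22.7

Setup A: H = 113²/(5×0.023) + 113 ≈ 111147.8 mm; DoF = Df − Dn = 50823 − 26574 ≈ 24249 mm.
Setup B: H = 648²/(9×0.031) + 648 ≈ 1505680.3 mm; DoF = Df − Dn = 975154 − 425008 ≈ 550146 mm.
Ratio = 550146 / 24249 ≈ 22.7.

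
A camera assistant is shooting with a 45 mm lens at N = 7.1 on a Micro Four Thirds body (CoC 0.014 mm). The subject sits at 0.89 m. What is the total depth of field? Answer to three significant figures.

74.0 mm

Hyperfocal distance H = f²/(N·c) + f = 45²/(7.1 × 0.014) + 45 = 2025/0.0994 + 45 ≈ 20417.2 mm ≈ 20.42 m.
Near limit Dn = s·(H − f)/(H + s − 2f) = 890 × (20417.2 − 45) / (20417.2 + 890 − 2 × 45) = 890 × 20372.2 / 21217.2 ≈ 854.555 mm.
Far limit Df = s·(H − f)/(H − s) = 890 × (20417.2 − 45) / (20417.2 − 890) = 890 × 20372.2 / 19527.2 ≈ 928.513 mm.
Depth of field = Df − Dn = 928.513 − 854.555 ≈ 73.958 mm.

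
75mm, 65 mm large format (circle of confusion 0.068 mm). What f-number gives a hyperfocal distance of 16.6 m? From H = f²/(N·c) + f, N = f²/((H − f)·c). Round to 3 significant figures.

Rearrange H = f²/(N·c) + f for N: N = f² / ((H − f)·c).
N = 75² / ((16600 − 75) × 0.068) = 5625 / 1124 ≈ 5.01.

f/5.01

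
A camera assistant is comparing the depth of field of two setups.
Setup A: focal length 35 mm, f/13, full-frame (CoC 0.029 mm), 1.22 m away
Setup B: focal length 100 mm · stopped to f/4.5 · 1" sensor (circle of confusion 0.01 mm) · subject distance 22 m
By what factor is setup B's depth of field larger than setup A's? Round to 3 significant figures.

4.27

Setup A: H = 35²/(13×0.029) + 35 ≈ 3284.3 mm; DoF = Df − Dn = 1920.3 − 894.0 ≈ 1026.3 mm.
Setup B: H = 100²/(4.5×0.01) + 100 ≈ 222322.2 mm; DoF = Df − Dn = 24405.1 − 20026.4 ≈ 4378.7 mm.
Ratio = 4378.7 / 1026.3 ≈ 4.27.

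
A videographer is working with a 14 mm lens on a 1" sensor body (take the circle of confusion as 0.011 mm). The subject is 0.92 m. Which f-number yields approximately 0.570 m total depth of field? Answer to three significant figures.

f/5.60

Write h = H − f = f²/(N·c). The thin-lens limits are Dn = s·h/(h + (s−f)) and Df = s·h/(h − (s−f)), so DoF = Df − Dn = 2·s·(s−f)·h / (h² − (s−f)²).
That is a quadratic in h: DoF·h² − 2·s·(s−f)·h − DoF·(s−f)² = 0 ⇒ h = (s−f)·(s + √(s² + DoF²)) / DoF = 906 × (920 + √(920² + 570²)) / 570 = 906 × (920 + 1082.27) / 570 ≈ 3182.5 mm.
Then N = f²/(c·h) = 14² / (0.011 × 3182.5) = 196 / 35.008 ≈ 5.60.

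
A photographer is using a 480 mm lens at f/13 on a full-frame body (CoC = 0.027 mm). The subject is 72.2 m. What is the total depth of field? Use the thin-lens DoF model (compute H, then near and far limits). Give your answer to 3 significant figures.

Hyperfocal distance H = f²/(N·c) + f = 480²/(13 × 0.027) + 480 = 230400/0.351 + 480 ≈ 656890.3 mm ≈ 656.9 m.
Near limit Dn = s·(H − f)/(H + s − 2f) = 72200 × (656890.3 − 480) / (656890.3 + 72200 − 2 × 480) = 72200 × 656410.3 / 728130.3 ≈ 65088 mm.
Far limit Df = s·(H − f)/(H − s) = 72200 × (656890.3 − 480) / (656890.3 − 72200) = 72200 × 656410.3 / 584690.3 ≈ 81056 mm.
Depth of field = Df − Dn = 81056 − 65088 ≈ 15968 mm ≈ 16.0 m.

16.0 m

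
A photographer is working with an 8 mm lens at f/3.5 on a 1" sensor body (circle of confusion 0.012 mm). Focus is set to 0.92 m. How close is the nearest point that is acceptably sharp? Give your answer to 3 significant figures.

0.576 m

Hyperfocal distance H = f²/(N·c) + f = 8²/(3.5 × 0.012) + 8 = 64/0.042 + 8 ≈ 1531.8 mm ≈ 1.532 m.
Near limit Dn = s·(H − f)/(H + s − 2f) = 920 × (1531.8 − 8) / (1531.8 + 920 − 2 × 8) = 920 × 1523.8 / 2435.8 ≈ 575.54 mm ≈ 0.576 m.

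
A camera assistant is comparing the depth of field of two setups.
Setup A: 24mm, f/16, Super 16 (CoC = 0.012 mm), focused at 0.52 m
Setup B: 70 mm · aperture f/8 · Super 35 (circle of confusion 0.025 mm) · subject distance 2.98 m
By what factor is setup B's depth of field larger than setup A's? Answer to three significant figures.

Setup A: H = 24²/(16×0.012) + 24 ≈ 3024.0 mm; DoF = Df − Dn = 623.00 − 446.22 ≈ 176.78 mm.
Setup B: H = 70²/(8×0.025) + 70 ≈ 24570.0 mm; DoF = Df − Dn = 3381.66 − 2663.63 ≈ 718.03 mm.
Ratio = 718.03 / 176.78 ≈ 4.06.

4.06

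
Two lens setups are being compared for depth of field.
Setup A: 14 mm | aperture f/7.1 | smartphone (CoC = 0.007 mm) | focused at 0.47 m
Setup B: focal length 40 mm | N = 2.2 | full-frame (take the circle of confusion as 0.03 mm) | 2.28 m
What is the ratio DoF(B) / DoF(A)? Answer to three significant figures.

Setup A: H = 14²/(7.1×0.007) + 14 ≈ 3957.7 mm; DoF = Df − Dn = 531.45 − 421.29 ≈ 110.16 mm.
Setup B: H = 40²/(2.2×0.03) + 40 ≈ 24282.4 mm; DoF = Df − Dn = 2512.12 − 2087.15 ≈ 424.97 mm.
Ratio = 424.97 / 110.16 ≈ 3.86.

3.86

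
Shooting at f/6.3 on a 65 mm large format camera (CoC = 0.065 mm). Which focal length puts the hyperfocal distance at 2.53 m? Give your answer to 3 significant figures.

From H = f²/(N·c) + f, with f ≪ H: f ≈ √(H·N·c) = √(2530 × 6.3 × 0.065) = √1036.0 ≈ 32.19 mm.
Exact: f² + N·c·f − N·c·H = 0 ⇒ f = (−N·c + √((N·c)² + 4·N·c·H))/2 = (−0.4095 + √4144.3)/2 ≈ 31.983 mm ≈ 32.0 mm.

32.0 mm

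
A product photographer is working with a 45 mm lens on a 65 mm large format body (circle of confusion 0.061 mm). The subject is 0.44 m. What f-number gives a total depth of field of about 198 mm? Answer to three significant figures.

f/18

Write h = H − f = f²/(N·c). The thin-lens limits are Dn = s·h/(h + (s−f)) and Df = s·h/(h − (s−f)), so DoF = Df − Dn = 2·s·(s−f)·h / (h² − (s−f)²).
That is a quadratic in h: DoF·h² − 2·s·(s−f)·h − DoF·(s−f)² = 0 ⇒ h = (s−f)·(s + √(s² + DoF²)) / DoF = 395 × (440 + √(440² + 198²)) / 198 = 395 × (440 + 482.498) / 198 ≈ 1840.3 mm.
Then N = f²/(c·h) = 45² / (0.061 × 1840.3) = 2025 / 112.26 ≈ 18.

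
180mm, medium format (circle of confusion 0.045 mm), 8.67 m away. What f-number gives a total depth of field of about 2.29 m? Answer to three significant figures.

Write h = H − f = f²/(N·c). The thin-lens limits are Dn = s·h/(h + (s−f)) and Df = s·h/(h − (s−f)), so DoF = Df − Dn = 2·s·(s−f)·h / (h² − (s−f)²).
That is a quadratic in h: DoF·h² − 2·s·(s−f)·h − DoF·(s−f)² = 0 ⇒ h = (s−f)·(s + √(s² + DoF²)) / DoF = 8490 × (8670 + √(8670² + 2290²)) / 2290 = 8490 × (8670 + 8967.33) / 2290 ≈ 65389 mm.
Then N = f²/(c·h) = 180² / (0.045 × 65389) = 32400 / 2942.5 ≈ 11.

f/11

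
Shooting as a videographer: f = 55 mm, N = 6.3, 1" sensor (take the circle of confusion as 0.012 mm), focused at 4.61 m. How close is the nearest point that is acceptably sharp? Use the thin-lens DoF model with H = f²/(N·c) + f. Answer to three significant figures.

Hyperfocal distance H = f²/(N·c) + f = 55²/(6.3 × 0.012) + 55 = 3025/0.0756 + 55 ≈ 40068.2 mm ≈ 40.07 m.
Near limit Dn = s·(H − f)/(H + s − 2f) = 4610 × (40068.2 − 55) / (40068.2 + 4610 − 2 × 55) = 4610 × 40013.2 / 44568.2 ≈ 4138.8 mm ≈ 4.14 m.

4.14 m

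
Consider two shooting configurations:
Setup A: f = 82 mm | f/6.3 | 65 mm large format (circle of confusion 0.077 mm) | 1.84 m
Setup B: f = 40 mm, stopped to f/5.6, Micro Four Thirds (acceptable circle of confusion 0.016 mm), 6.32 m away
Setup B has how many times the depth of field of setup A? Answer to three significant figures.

10.7

Setup A: H = 82²/(6.3×0.077) + 82 ≈ 13943.1 mm; DoF = Df − Dn = 2107.26 − 1632.90 ≈ 474.36 mm.
Setup B: H = 40²/(5.6×0.016) + 40 ≈ 17897.1 mm; DoF = Df − Dn = 9748.3 − 4675.7 ≈ 5072.6 mm.
Ratio = 5072.6 / 474.36 ≈ 10.7.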